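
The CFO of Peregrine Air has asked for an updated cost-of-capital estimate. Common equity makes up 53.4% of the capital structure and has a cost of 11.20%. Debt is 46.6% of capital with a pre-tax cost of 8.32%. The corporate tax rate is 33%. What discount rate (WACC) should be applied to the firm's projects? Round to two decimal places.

8.58%

After-tax cost of debt = 8.32% × (1 − 33%) = 5.5744%.
WACC = 0.534 × 11.2000% + 0.466 × 5.5744% = 8.5785%.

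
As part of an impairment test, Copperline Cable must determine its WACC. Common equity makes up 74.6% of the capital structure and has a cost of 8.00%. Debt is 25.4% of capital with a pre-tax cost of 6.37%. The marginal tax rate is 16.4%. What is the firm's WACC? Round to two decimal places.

After-tax cost of debt = 6.37% × (1 − 16.4%) = 5.3253%.
WACC = 0.746 × 8.0000% + 0.254 × 5.3253% = 7.3206%.

7.32%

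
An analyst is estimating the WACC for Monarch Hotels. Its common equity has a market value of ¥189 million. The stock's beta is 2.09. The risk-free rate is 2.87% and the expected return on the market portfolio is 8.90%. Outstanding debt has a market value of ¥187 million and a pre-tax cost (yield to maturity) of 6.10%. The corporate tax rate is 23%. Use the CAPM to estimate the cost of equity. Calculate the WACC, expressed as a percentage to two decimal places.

Market risk premium = 8.9% − 2.87% = 6.03%.
Cost of equity via CAPM: Re = 2.87% + 2.09 × 6.03% = 15.4727%.
Total capital V = 189 + 187 = 376.
Equity: weight = 189/376 = 0.5027; cost = 15.4727%.
Debt: weight = 187/376 = 0.4973; after-tax cost = 6.1% × (1 − 23%) = 4.6970%.
WACC = 0.5027 × 15.4727% + 0.4973 × 4.6970% = 10.1135%.

10.11%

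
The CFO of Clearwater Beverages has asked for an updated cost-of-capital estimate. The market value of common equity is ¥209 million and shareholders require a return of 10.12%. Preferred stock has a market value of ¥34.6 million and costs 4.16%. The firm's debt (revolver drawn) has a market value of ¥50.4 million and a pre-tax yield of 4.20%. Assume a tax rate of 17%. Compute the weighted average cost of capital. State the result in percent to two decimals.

8.28%

Total capital V = 209 + 34.6 + 50.4 = 294.
Equity: weight = 209/294 = 0.7109; cost = 10.12%.
Preferred: weight = 34.6/294 = 0.1177; cost = 4.16%.
Revolver drawn: weight = 50.4/294 = 0.1714; after-tax cost = 4.2% × (1 − 17%) = 3.4860%.
WACC = 0.7109 × 10.1200% + 0.1177 × 4.1600% + 0.1714 × 3.4860% = 8.2813%.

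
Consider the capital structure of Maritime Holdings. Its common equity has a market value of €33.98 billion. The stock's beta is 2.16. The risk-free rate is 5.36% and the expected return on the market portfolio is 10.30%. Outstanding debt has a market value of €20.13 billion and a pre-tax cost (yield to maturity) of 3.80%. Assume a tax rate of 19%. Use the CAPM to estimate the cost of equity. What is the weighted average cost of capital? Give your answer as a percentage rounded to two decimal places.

Market risk premium = 10.3% − 5.36% = 4.94%.
Cost of equity via CAPM: Re = 5.36% + 2.16 × 4.94% = 16.0304%.
Total capital V = 33.98 + 20.13 = 54.11.
Equity: weight = 33.98/54.11 = 0.6280; cost = 16.0304%.
Debt: weight = 20.13/54.11 = 0.3720; after-tax cost = 3.8% × (1 − 19%) = 3.0780%.
WACC = 0.6280 × 16.0304% + 0.3720 × 3.0780% = 11.2118%.

11.21%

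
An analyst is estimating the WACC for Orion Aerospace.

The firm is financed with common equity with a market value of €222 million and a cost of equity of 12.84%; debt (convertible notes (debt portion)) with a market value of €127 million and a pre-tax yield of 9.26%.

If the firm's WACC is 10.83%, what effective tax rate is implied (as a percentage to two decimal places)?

Total capital V = 222 + 127 = 349.
Equity weight = 222/349 = 0.6361.
Convertible notes (debt portion) weight = 127/349 = 0.3639.
Equity contribution = 0.6361 × 12.84% = 8.1676%.
Debt contribution must be 10.83% − 8.1676% = 2.6624%.
0.3639 × 9.26% × (1 − T) = 2.6624%  ⇒  (1 − T) = 0.7901.
T = 20.9886%.

20.99%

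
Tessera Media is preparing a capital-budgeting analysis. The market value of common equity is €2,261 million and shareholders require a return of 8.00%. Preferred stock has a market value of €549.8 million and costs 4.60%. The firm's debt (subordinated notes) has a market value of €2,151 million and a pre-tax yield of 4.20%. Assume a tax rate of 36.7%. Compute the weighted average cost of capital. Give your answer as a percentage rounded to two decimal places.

Total capital V = 2261 + 549.8 + 2151 = 4961.8.
Equity: weight = 2261/4961.8 = 0.4557; cost = 8%.
Preferred: weight = 549.8/4961.8 = 0.1108; cost = 4.6%.
Subordinated notes: weight = 2151/4961.8 = 0.4335; after-tax cost = 4.2% × (1 − 36.7%) = 2.6586%.
WACC = 0.4557 × 8.0000% + 0.1108 × 4.6000% + 0.4335 × 2.6586% = 5.3077%.

5.31%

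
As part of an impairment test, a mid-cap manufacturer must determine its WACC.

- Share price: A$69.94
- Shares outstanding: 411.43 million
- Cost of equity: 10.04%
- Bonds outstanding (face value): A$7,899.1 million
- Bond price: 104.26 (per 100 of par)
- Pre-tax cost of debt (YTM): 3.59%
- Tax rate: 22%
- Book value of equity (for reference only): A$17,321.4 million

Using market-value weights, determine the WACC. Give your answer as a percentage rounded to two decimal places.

8.43%

Market value of equity E = 69.94 × 411.43m = 28775.4142m. Market value of debt D = 7899.1m × 104.26/100 = 8235.60166m.
Total capital V = 28775.4142 + 8235.60166 = 37011.01586.
Equity: weight = 28775.4142/37011.01586 = 0.7775; cost = 10.04%.
Bonds outstanding: weight = 8235.60166/37011.01586 = 0.2225; after-tax cost = 3.59% × (1 − 22%) = 2.8002%.
WACC = 0.7775 × 10.0400% + 0.2225 × 2.8002% = 8.4290%.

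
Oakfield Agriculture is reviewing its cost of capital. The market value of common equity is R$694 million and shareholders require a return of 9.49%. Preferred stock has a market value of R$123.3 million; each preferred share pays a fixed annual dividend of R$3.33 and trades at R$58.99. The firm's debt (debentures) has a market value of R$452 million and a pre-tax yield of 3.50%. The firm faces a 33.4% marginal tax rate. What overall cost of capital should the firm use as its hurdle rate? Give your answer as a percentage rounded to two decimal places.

6.57%

Cost of preferred: Rp = 3.33 / 58.99 = 5.6450%.
Total capital V = 694 + 123.3 + 452 = 1269.3.
Equity: weight = 694/1269.3 = 0.5468; cost = 9.49%.
Preferred: weight = 123.3/1269.3 = 0.0971; cost = 5.645%.
Debentures: weight = 452/1269.3 = 0.3561; after-tax cost = 3.5% × (1 − 33.4%) = 2.3310%.
WACC = 0.5468 × 9.4900% + 0.0971 × 5.6450% + 0.3561 × 2.3310% = 6.5672%.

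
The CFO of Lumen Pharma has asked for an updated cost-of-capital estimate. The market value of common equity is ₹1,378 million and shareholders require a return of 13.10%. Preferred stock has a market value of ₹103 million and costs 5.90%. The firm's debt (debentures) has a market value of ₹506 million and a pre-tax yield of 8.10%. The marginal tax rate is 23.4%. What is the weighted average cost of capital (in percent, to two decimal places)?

10.97%

Total capital V = 1378 + 103 + 506 = 1987.
Equity: weight = 1378/1987 = 0.6935; cost = 13.1%.
Preferred: weight = 103/1987 = 0.0518; cost = 5.9%.
Debentures: weight = 506/1987 = 0.2547; after-tax cost = 8.1% × (1 − 23.4%) = 6.2046%.
WACC = 0.6935 × 13.1000% + 0.0518 × 5.9000% + 0.2547 × 6.2046% = 10.9708%.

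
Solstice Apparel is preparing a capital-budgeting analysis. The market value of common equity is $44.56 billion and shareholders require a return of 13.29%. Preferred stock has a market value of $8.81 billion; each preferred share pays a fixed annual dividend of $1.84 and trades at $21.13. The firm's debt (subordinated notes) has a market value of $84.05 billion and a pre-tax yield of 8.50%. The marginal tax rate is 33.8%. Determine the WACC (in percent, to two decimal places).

Cost of preferred: Rp = 1.84 / 21.13 = 8.7080%.
Total capital V = 44.56 + 8.81 + 84.05 = 137.42.
Equity: weight = 44.56/137.42 = 0.3243; cost = 13.29%.
Preferred: weight = 8.81/137.42 = 0.0641; cost = 8.708%.
Subordinated notes: weight = 84.05/137.42 = 0.6116; after-tax cost = 8.5% × (1 − 33.8%) = 5.6270%.
WACC = 0.3243 × 13.2900% + 0.0641 × 8.7080% + 0.6116 × 5.6270% = 8.3093%.

8.31%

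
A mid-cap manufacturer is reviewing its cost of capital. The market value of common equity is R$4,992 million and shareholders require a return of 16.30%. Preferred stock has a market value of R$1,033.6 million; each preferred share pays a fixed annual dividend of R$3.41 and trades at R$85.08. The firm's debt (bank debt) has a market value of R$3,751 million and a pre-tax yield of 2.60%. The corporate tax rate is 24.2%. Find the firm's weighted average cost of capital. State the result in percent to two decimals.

9.50%

Cost of preferred: Rp = 3.41 / 85.08 = 4.0080%.
Total capital V = 4992 + 1033.6 + 3751 = 9776.6.
Equity: weight = 4992/9776.6 = 0.5106; cost = 16.3%.
Preferred: weight = 1033.6/9776.6 = 0.1057; cost = 4.008%.
Bank debt: weight = 3751/9776.6 = 0.3837; after-tax cost = 2.6% × (1 − 24.2%) = 1.9708%.
WACC = 0.5106 × 16.3000% + 0.1057 × 4.0080% + 0.3837 × 1.9708% = 9.5028%.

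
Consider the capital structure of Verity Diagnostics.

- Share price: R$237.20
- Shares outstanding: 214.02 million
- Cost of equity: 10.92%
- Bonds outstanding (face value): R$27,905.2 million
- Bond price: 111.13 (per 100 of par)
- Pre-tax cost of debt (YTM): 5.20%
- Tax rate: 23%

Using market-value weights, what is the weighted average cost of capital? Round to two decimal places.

Market value of equity E = 237.2 × 214.02m = 50765.544m. Market value of debt D = 27905.2m × 111.13/100 = 31011.04876m.
Total capital V = 50765.544 + 31011.04876 = 81776.59276.
Equity: weight = 50765.544/81776.59276 = 0.6208; cost = 10.92%.
Bonds outstanding: weight = 31011.04876/81776.59276 = 0.3792; after-tax cost = 5.2% × (1 − 23%) = 4.0040%.
WACC = 0.6208 × 10.9200% + 0.3792 × 4.0040% = 8.2973%.

8.30%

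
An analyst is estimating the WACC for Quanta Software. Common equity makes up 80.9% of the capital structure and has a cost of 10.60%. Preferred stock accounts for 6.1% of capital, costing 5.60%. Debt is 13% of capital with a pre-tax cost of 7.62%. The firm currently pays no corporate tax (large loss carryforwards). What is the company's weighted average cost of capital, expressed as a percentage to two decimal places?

9.91%

After-tax cost of debt = 7.62% × (1 − 0%) = 7.6200%.
WACC = 0.809 × 10.6000% + 0.061 × 5.6000% + 0.130 × 7.6200% = 9.9076%.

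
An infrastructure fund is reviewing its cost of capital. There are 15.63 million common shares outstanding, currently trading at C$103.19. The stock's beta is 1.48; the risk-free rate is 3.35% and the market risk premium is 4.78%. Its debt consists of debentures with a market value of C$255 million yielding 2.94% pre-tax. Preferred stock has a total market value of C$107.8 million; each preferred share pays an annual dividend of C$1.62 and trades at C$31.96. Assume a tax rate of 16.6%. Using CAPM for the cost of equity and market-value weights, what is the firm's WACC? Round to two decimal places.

9.10%

Cost of equity via CAPM: Re = 3.35% + 1.48 × 4.78% = 10.4244%.
Cost of preferred: Rp = 1.62 / 31.96 = 5.0688%.
Market value of equity E = 103.19 × 15.63m = 1612.8597m.
Total capital V = 1612.8597 + 107.8 + 255 = 1975.6597.
Equity: weight = 1612.8597/1975.6597 = 0.8164; cost = 10.4244%.
Preferred: weight = 107.8/1975.6597 = 0.0546; cost = 5.0688%.
Debentures: weight = 255/1975.6597 = 0.1291; after-tax cost = 2.94% × (1 − 16.6%) = 2.4520%.
WACC = 0.8164 × 10.4244% + 0.0546 × 5.0688% + 0.1291 × 2.4520% = 9.1032%.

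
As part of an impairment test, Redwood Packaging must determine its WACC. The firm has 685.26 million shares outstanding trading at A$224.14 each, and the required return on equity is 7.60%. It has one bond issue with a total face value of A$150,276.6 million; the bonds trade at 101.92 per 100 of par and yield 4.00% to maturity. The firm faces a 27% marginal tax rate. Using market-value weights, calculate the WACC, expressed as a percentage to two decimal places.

Market value of equity E = 224.14 × 685.26m = 153594.1764m. Market value of debt D = 150276.6m × 101.92/100 = 153161.91072m.
Total capital V = 153594.1764 + 153161.91072 = 306756.08712.
Equity: weight = 153594.1764/306756.08712 = 0.5007; cost = 7.6%.
Bonds outstanding: weight = 153161.91072/306756.08712 = 0.4993; after-tax cost = 4% × (1 − 27%) = 2.9200%.
WACC = 0.5007 × 7.6000% + 0.4993 × 2.9200% = 5.2633%.

5.26%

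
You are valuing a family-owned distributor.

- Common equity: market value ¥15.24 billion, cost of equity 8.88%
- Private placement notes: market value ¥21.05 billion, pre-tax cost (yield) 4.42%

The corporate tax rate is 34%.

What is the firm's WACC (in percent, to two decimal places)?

Total capital V = 15.24 + 21.05 = 36.29.
Equity: weight = 15.24/36.29 = 0.4200; cost = 8.88%.
Private placement notes: weight = 21.05/36.29 = 0.5800; after-tax cost = 4.42% × (1 − 34%) = 2.9172%.
WACC = 0.4200 × 8.8800% + 0.5800 × 2.9172% = 5.4213%.

5.42%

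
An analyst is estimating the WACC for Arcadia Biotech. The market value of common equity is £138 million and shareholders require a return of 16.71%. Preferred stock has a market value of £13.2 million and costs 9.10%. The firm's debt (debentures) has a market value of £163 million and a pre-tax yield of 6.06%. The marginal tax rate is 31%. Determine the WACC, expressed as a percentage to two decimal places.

Total capital V = 138 + 13.2 + 163 = 314.2.
Equity: weight = 138/314.2 = 0.4392; cost = 16.71%.
Preferred: weight = 13.2/314.2 = 0.0420; cost = 9.1%.
Debentures: weight = 163/314.2 = 0.5188; after-tax cost = 6.06% × (1 − 31%) = 4.1814%.
WACC = 0.4392 × 16.7100% + 0.0420 × 9.1000% + 0.5188 × 4.1814% = 9.8907%.

9.89%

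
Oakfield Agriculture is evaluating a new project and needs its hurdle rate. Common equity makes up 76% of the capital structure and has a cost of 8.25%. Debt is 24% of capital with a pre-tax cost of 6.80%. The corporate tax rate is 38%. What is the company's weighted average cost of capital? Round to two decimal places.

7.28%

After-tax cost of debt = 6.8% × (1 − 38%) = 4.2160%.
WACC = 0.760 × 8.2500% + 0.240 × 4.2160% = 7.2818%.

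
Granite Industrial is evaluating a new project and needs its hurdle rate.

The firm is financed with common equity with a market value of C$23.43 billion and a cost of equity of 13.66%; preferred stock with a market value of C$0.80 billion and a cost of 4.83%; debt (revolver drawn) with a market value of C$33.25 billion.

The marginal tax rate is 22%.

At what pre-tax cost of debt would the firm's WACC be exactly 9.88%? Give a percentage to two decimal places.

9.41%

Total capital V = 23.43 + 0.8 + 33.25 = 57.48.
Equity weight = 23.43/57.48 = 0.4076.
Preferred weight = 0.8/57.48 = 0.0139.
Revolver drawn weight = 33.25/57.48 = 0.5785.
Equity contribution = 0.4076 × 13.66% = 5.5681%.
Preferred contribution = 0.0139 × 4.83% = 0.0672%.
Remaining for debt = 9.88% − 5.6353% = 4.2447%.
Rd × (1 − 22%) × 0.5785 = 4.2447%  ⇒  Rd = 9.4075%.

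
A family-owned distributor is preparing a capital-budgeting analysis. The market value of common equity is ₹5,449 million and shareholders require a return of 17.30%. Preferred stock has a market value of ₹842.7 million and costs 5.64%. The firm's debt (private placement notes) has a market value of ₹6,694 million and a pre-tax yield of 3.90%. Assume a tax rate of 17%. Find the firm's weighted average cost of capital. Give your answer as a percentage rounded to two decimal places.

Total capital V = 5449 + 842.7 + 6694 = 12985.7.
Equity: weight = 5449/12985.7 = 0.4196; cost = 17.3%.
Preferred: weight = 842.7/12985.7 = 0.0649; cost = 5.64%.
Private placement notes: weight = 6694/12985.7 = 0.5155; after-tax cost = 3.9% × (1 − 17%) = 3.2370%.
WACC = 0.4196 × 17.3000% + 0.0649 × 5.6400% + 0.5155 × 3.2370% = 9.2940%.

9.29%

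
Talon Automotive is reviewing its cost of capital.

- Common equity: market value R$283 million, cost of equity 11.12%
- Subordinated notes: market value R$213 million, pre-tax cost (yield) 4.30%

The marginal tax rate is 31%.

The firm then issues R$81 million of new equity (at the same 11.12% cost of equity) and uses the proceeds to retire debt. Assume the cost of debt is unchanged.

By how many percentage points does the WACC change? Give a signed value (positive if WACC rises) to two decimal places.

Current WACC:
Total capital V = 283 + 213 = 496.
Equity: weight = 283/496 = 0.5706; cost = 11.12%.
Subordinated notes: weight = 213/496 = 0.4294; after-tax cost = 4.3% × (1 − 31%) = 2.9670%.
WACC = 0.5706 × 11.1200% + 0.4294 × 2.9670% = 7.6188%.
After the change:
Total capital V = 364 + 132 = 496.
Equity: weight = 364/496 = 0.7339; cost = 11.12%.
Subordinated notes: weight = 132/496 = 0.2661; after-tax cost = 4.3% × (1 − 31%) = 2.9670%.
WACC = 0.7339 × 11.1200% + 0.2661 × 2.9670% = 8.9502%.
Change in WACC = 8.9502% − 7.6188% = 1.3314 pp.

+1.33 pp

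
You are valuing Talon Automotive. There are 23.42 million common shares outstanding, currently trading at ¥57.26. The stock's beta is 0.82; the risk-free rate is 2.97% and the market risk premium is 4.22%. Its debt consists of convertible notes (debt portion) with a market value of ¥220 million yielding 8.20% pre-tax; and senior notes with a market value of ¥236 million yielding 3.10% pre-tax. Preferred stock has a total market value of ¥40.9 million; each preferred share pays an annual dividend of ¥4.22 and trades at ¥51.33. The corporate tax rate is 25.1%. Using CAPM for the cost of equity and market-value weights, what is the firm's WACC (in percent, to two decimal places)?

5.91%

Cost of equity via CAPM: Re = 2.97% + 0.82 × 4.22% = 6.4304%.
Cost of preferred: Rp = 4.22 / 51.33 = 8.2213%.
Market value of equity E = 57.26 × 23.42m = 1341.0292m.
Total capital V = 1341.0292 + 40.9 + 220 + 236 = 1837.9292.
Equity: weight = 1341.0292/1837.9292 = 0.7296; cost = 6.4304%.
Preferred: weight = 40.9/1837.9292 = 0.0223; cost = 8.2213%.
Convertible notes (debt portion): weight = 220/1837.9292 = 0.1197; after-tax cost = 8.2% × (1 − 25.1%) = 6.1418%.
Senior notes: weight = 236/1837.9292 = 0.1284; after-tax cost = 3.1% × (1 − 25.1%) = 2.3219%.
WACC = 0.7296 × 6.4304% + 0.0223 × 8.2213% + 0.1197 × 6.1418% + 0.1284 × 2.3219% = 5.9082%.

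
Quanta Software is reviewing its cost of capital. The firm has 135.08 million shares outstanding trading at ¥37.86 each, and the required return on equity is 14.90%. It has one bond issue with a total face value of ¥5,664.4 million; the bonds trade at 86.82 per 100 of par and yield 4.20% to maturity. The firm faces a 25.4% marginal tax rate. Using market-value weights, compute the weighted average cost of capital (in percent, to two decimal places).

9.13%

Market value of equity E = 37.86 × 135.08m = 5114.1288m. Market value of debt D = 5664.4m × 86.82/100 = 4917.83208m.
Total capital V = 5114.1288 + 4917.83208 = 10031.96088.
Equity: weight = 5114.1288/10031.96088 = 0.5098; cost = 14.9%.
Bonds outstanding: weight = 4917.83208/10031.96088 = 0.4902; after-tax cost = 4.2% × (1 − 25.4%) = 3.1332%.
WACC = 0.5098 × 14.9000% + 0.4902 × 3.1332% = 9.1317%.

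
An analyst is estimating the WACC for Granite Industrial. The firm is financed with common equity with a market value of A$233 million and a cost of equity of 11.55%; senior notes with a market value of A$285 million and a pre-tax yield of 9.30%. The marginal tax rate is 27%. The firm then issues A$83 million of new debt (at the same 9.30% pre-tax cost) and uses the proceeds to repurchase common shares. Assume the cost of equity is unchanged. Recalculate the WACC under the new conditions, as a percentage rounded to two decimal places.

After the change:
Total capital V = 150 + 368 = 518.
Equity: weight = 150/518 = 0.2896; cost = 11.55%.
Senior notes: weight = 368/518 = 0.7104; after-tax cost = 9.3% × (1 − 27%) = 6.7890%.
WACC = 0.2896 × 11.5500% + 0.7104 × 6.7890% = 8.1677%.

8.17%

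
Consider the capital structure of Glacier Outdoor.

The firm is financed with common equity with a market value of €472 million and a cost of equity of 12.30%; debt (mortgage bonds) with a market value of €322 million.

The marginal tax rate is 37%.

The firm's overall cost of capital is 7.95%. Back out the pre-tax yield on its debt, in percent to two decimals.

2.50%

Total capital V = 472 + 322 = 794.
Equity weight = 472/794 = 0.5945.
Mortgage bonds weight = 322/794 = 0.4055.
Equity contribution = 0.5945 × 12.3% = 7.3118%.
Remaining for debt = 7.95% − 7.3118% = 0.6382%.
Rd × (1 − 37%) × 0.4055 = 0.6382%  ⇒  Rd = 2.4978%.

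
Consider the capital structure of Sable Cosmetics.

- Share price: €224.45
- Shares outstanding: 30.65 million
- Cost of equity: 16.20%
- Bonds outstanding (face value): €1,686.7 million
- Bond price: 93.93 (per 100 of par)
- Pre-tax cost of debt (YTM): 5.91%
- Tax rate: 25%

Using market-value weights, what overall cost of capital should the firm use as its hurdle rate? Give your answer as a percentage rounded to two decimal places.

14.00%

Market value of equity E = 224.45 × 30.65m = 6879.3925m. Market value of debt D = 1686.7m × 93.93/100 = 1584.31731m.
Total capital V = 6879.3925 + 1584.31731 = 8463.70981.
Equity: weight = 6879.3925/8463.70981 = 0.8128; cost = 16.2%.
Bonds outstanding: weight = 1584.31731/8463.70981 = 0.1872; after-tax cost = 5.91% × (1 − 25%) = 4.4325%.
WACC = 0.8128 × 16.2000% + 0.1872 × 4.4325% = 13.9972%.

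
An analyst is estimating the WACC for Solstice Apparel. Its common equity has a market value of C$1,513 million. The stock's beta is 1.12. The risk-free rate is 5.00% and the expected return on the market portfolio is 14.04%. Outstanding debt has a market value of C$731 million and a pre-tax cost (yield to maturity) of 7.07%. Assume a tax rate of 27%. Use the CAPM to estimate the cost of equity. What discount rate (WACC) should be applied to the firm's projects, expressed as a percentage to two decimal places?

11.88%

Market risk premium = 14.04% − 5.0% = 9.04%.
Cost of equity via CAPM: Re = 5.0% + 1.12 × 9.04% = 15.1248%.
Total capital V = 1513 + 731 = 2244.
Equity: weight = 1513/2244 = 0.6742; cost = 15.1248%.
Debt: weight = 731/2244 = 0.3258; after-tax cost = 7.07% × (1 − 27%) = 5.1611%.
WACC = 0.6742 × 15.1248% + 0.3258 × 5.1611% = 11.8790%.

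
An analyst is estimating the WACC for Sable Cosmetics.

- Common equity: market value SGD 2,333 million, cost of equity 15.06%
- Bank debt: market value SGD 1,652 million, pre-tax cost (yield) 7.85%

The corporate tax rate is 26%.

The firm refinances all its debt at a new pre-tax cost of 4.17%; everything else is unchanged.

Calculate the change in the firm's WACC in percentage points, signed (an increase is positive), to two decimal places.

Current WACC:
Total capital V = 2333 + 1652 = 3985.
Equity: weight = 2333/3985 = 0.5854; cost = 15.06%.
Bank debt: weight = 1652/3985 = 0.4146; after-tax cost = 7.85% × (1 − 26%) = 5.8090%.
WACC = 0.5854 × 15.0600% + 0.4146 × 5.8090% = 11.2250%.
After the change:
Total capital V = 2333 + 1652 = 3985.
Equity: weight = 2333/3985 = 0.5854; cost = 15.06%.
Bank debt: weight = 1652/3985 = 0.4146; after-tax cost = 4.17% × (1 − 26%) = 3.0858%.
WACC = 0.5854 × 15.0600% + 0.4146 × 3.0858% = 10.0960%.
Change in WACC = 10.0960% − 11.2250% = -1.1289 pp.

-1.13 pp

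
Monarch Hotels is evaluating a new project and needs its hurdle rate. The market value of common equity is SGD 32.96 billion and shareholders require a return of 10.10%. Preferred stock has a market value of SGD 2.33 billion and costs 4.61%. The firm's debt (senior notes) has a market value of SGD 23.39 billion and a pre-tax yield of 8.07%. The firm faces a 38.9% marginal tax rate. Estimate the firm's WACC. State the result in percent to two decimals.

Total capital V = 32.96 + 2.33 + 23.39 = 58.68.
Equity: weight = 32.96/58.68 = 0.5617; cost = 10.1%.
Preferred: weight = 2.33/58.68 = 0.0397; cost = 4.61%.
Senior notes: weight = 23.39/58.68 = 0.3986; after-tax cost = 8.07% × (1 − 38.9%) = 4.9308%.
WACC = 0.5617 × 10.1000% + 0.0397 × 4.6100% + 0.3986 × 4.9308% = 7.8215%.

7.82%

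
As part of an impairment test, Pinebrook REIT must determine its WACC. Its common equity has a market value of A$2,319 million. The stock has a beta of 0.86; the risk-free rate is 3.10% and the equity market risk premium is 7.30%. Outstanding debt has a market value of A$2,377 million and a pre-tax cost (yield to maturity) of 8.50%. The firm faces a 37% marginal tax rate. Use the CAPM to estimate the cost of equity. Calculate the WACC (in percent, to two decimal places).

Cost of equity via CAPM: Re = 3.1% + 0.86 × 7.3% = 9.3780%.
Total capital V = 2319 + 2377 = 4696.
Equity: weight = 2319/4696 = 0.4938; cost = 9.378%.
Debt: weight = 2377/4696 = 0.5062; after-tax cost = 8.5% × (1 − 37%) = 5.3550%.
WACC = 0.4938 × 9.3780% + 0.5062 × 5.3550% = 7.3417%.

7.34%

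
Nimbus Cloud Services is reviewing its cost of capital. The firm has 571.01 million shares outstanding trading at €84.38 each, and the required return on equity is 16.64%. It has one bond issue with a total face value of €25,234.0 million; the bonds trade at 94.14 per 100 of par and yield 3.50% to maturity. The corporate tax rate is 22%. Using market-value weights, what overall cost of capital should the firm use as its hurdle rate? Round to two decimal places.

Market value of equity E = 84.38 × 571.01m = 48181.8238m. Market value of debt D = 25234m × 94.14/100 = 23755.2876m.
Total capital V = 48181.8238 + 23755.2876 = 71937.1114.
Equity: weight = 48181.8238/71937.1114 = 0.6698; cost = 16.64%.
Bonds outstanding: weight = 23755.2876/71937.1114 = 0.3302; after-tax cost = 3.5% × (1 − 22%) = 2.7300%.
WACC = 0.6698 × 16.6400% + 0.3302 × 2.7300% = 12.0466%.

12.05%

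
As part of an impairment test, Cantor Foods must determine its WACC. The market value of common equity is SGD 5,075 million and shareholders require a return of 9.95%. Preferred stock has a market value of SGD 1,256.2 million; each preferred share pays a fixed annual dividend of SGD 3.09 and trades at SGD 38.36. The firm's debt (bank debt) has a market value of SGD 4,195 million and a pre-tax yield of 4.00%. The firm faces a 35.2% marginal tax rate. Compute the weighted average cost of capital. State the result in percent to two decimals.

Cost of preferred: Rp = 3.09 / 38.36 = 8.0553%.
Total capital V = 5075 + 1256.2 + 4195 = 10526.2.
Equity: weight = 5075/10526.2 = 0.4821; cost = 9.95%.
Preferred: weight = 1256.2/10526.2 = 0.1193; cost = 8.0553%.
Bank debt: weight = 4195/10526.2 = 0.3985; after-tax cost = 4% × (1 − 35.2%) = 2.5920%.
WACC = 0.4821 × 9.9500% + 0.1193 × 8.0553% + 0.3985 × 2.5920% = 6.7915%.

6.79%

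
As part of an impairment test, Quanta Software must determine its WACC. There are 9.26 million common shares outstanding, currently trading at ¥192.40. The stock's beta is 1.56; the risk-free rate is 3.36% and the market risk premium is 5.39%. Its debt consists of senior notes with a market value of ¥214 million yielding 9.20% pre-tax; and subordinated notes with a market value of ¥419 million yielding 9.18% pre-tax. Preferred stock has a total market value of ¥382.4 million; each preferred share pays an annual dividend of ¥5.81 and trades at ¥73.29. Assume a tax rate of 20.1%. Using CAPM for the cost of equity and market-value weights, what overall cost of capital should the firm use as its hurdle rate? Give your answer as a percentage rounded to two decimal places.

Cost of equity via CAPM: Re = 3.36% + 1.56 × 5.39% = 11.7684%.
Cost of preferred: Rp = 5.81 / 73.29 = 7.9274%.
Market value of equity E = 192.4 × 9.26m = 1781.624m.
Total capital V = 1781.624 + 382.4 + 214 + 419 = 2797.024.
Equity: weight = 1781.624/2797.024 = 0.6370; cost = 11.7684%.
Preferred: weight = 382.4/2797.024 = 0.1367; cost = 7.9274%.
Senior notes: weight = 214/2797.024 = 0.0765; after-tax cost = 9.2% × (1 − 20.1%) = 7.3508%.
Subordinated notes: weight = 419/2797.024 = 0.1498; after-tax cost = 9.18% × (1 − 20.1%) = 7.3348%.
WACC = 0.6370 × 11.7684% + 0.1367 × 7.9274% + 0.0765 × 7.3508% + 0.1498 × 7.3348% = 10.2411%.

10.24%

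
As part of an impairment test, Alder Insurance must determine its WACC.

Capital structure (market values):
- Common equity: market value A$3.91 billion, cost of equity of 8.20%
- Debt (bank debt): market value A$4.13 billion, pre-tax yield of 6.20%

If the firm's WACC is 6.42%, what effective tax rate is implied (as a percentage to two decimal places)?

Total capital V = 3.91 + 4.13 = 8.04.
Equity weight = 3.91/8.04 = 0.4863.
Bank debt weight = 4.13/8.04 = 0.5137.
Equity contribution = 0.4863 × 8.2% = 3.9878%.
Debt contribution must be 6.42% − 3.9878% = 2.4322%.
0.5137 × 6.2% × (1 − T) = 2.4322%  ⇒  (1 − T) = 0.7637.
T = 23.6320%.

23.63%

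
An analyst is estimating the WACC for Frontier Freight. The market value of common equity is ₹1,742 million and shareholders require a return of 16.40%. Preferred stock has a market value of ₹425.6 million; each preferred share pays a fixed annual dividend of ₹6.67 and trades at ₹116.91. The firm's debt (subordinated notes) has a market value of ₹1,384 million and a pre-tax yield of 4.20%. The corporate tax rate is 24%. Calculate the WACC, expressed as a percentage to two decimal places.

9.97%

Cost of preferred: Rp = 6.67 / 116.91 = 5.7052%.
Total capital V = 1742 + 425.6 + 1384 = 3551.6.
Equity: weight = 1742/3551.6 = 0.4905; cost = 16.4%.
Preferred: weight = 425.6/3551.6 = 0.1198; cost = 5.7052%.
Subordinated notes: weight = 1384/3551.6 = 0.3897; after-tax cost = 4.2% × (1 − 24%) = 3.1920%.
WACC = 0.4905 × 16.4000% + 0.1198 × 5.7052% + 0.3897 × 3.1920% = 9.9715%.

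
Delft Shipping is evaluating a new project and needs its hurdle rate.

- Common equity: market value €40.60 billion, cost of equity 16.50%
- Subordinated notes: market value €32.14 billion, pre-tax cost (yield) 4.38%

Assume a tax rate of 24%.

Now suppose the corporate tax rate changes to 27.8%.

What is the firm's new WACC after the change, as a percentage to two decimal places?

After the change:
Total capital V = 40.6 + 32.14 = 72.74.
Equity: weight = 40.6/72.74 = 0.5582; cost = 16.5%.
Subordinated notes: weight = 32.14/72.74 = 0.4418; after-tax cost = 4.38% × (1 − 27.8%) = 3.1624%.
WACC = 0.5582 × 16.5000% + 0.4418 × 3.1624% = 10.6068%.

10.61%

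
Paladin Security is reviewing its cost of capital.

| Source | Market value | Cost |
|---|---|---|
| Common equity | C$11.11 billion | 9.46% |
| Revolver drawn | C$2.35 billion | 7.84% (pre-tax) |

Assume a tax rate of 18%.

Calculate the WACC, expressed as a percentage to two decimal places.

8.93%

Total capital V = 11.11 + 2.35 = 13.46.
Equity: weight = 11.11/13.46 = 0.8254; cost = 9.46%.
Revolver drawn: weight = 2.35/13.46 = 0.1746; after-tax cost = 7.84% × (1 − 18%) = 6.4288%.
WACC = 0.8254 × 9.4600% + 0.1746 × 6.4288% = 8.9308%.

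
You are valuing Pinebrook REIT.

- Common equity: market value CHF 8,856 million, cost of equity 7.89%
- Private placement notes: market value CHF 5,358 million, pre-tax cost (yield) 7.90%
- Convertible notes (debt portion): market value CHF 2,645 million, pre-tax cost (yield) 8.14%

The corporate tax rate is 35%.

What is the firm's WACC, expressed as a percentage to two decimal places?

Total capital V = 8856 + 5358 + 2645 = 16859.
Equity: weight = 8856/16859 = 0.5253; cost = 7.89%.
Private placement notes: weight = 5358/16859 = 0.3178; after-tax cost = 7.9% × (1 − 35%) = 5.1350%.
Convertible notes (debt portion): weight = 2645/16859 = 0.1569; after-tax cost = 8.14% × (1 − 35%) = 5.2910%.
WACC = 0.5253 × 7.8900% + 0.3178 × 5.1350% + 0.1569 × 5.2910% = 6.6067%.

6.61%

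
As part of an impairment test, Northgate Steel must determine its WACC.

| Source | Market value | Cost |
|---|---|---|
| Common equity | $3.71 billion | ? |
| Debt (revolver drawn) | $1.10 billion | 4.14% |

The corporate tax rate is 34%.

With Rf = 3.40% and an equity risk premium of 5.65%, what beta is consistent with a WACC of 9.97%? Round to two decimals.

1.54

Total capital V = 3.71 + 1.1 = 4.81.
Equity weight = 3.71/4.81 = 0.7713.
Revolver drawn weight = 1.1/4.81 = 0.2287.
Debt contribution = 0.2287 × 4.14% × (1 − 34%) = 0.6249%.
Required equity contribution = 9.97% − 0.6249% = 9.3451%  ⇒  Re = 12.1159%.
CAPM: 12.1159% = 3.4% + β × 5.65%  ⇒  β = 1.5426.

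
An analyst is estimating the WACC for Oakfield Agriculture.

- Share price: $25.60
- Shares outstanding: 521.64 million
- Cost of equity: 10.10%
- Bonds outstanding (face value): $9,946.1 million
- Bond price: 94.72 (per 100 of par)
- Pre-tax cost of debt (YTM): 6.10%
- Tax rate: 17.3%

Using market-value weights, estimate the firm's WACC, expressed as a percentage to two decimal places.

8.01%

Market value of equity E = 25.6 × 521.64m = 13353.984m. Market value of debt D = 9946.1m × 94.72/100 = 9420.94592m.
Total capital V = 13353.984 + 9420.94592 = 22774.92992.
Equity: weight = 13353.984/22774.92992 = 0.5863; cost = 10.1%.
Bonds outstanding: weight = 9420.94592/22774.92992 = 0.4137; after-tax cost = 6.1% × (1 − 17.3%) = 5.0447%.
WACC = 0.5863 × 10.1000% + 0.4137 × 5.0447% = 8.0089%.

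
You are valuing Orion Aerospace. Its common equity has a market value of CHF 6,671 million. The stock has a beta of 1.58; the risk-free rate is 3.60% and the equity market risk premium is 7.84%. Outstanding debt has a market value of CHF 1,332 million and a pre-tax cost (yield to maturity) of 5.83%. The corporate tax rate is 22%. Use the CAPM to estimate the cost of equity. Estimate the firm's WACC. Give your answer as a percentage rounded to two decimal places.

14.08%

Cost of equity via CAPM: Re = 3.6% + 1.58 × 7.84% = 15.9872%.
Total capital V = 6671 + 1332 = 8003.
Equity: weight = 6671/8003 = 0.8336; cost = 15.9872%.
Debt: weight = 1332/8003 = 0.1664; after-tax cost = 5.83% × (1 − 22%) = 4.5474%.
WACC = 0.8336 × 15.9872% + 0.1664 × 4.5474% = 14.0832%.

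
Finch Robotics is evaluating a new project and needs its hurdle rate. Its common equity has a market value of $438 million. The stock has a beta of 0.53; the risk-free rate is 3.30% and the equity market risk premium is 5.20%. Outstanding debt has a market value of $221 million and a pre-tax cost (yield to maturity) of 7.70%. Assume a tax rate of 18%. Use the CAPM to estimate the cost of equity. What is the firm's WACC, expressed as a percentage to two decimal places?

Cost of equity via CAPM: Re = 3.3% + 0.53 × 5.2% = 6.0560%.
Total capital V = 438 + 221 = 659.
Equity: weight = 438/659 = 0.6646; cost = 6.056%.
Debt: weight = 221/659 = 0.3354; after-tax cost = 7.7% × (1 − 18%) = 6.3140%.
WACC = 0.6646 × 6.0560% + 0.3354 × 6.3140% = 6.1425%.

6.14%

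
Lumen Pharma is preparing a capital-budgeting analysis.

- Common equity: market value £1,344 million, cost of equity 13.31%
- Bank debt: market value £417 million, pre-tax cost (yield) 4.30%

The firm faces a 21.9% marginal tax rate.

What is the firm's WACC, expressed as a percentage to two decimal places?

Total capital V = 1344 + 417 = 1761.
Equity: weight = 1344/1761 = 0.7632; cost = 13.31%.
Bank debt: weight = 417/1761 = 0.2368; after-tax cost = 4.3% × (1 − 21.9%) = 3.3583%.
WACC = 0.7632 × 13.3100% + 0.2368 × 3.3583% = 10.9535%.

10.95%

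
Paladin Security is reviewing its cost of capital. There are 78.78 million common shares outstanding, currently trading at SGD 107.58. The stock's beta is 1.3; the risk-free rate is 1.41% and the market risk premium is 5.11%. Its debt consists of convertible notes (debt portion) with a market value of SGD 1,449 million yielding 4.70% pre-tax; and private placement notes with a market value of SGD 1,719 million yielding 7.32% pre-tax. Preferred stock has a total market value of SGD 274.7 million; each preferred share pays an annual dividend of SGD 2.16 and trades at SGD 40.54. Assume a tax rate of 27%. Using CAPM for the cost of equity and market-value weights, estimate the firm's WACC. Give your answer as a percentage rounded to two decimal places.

7.04%

Cost of equity via CAPM: Re = 1.41% + 1.3 × 5.11% = 8.0530%.
Cost of preferred: Rp = 2.16 / 40.54 = 5.3281%.
Market value of equity E = 107.58 × 78.78m = 8475.1524m.
Total capital V = 8475.1524 + 274.7 + 1449 + 1719 = 11917.8524.
Equity: weight = 8475.1524/11917.8524 = 0.7111; cost = 8.053%.
Preferred: weight = 274.7/11917.8524 = 0.0230; cost = 5.3281%.
Convertible notes (debt portion): weight = 1449/11917.8524 = 0.1216; after-tax cost = 4.7% × (1 − 27%) = 3.4310%.
Private placement notes: weight = 1719/11917.8524 = 0.1442; after-tax cost = 7.32% × (1 − 27%) = 5.3436%.
WACC = 0.7111 × 8.0530% + 0.0230 × 5.3281% + 0.1216 × 3.4310% + 0.1442 × 5.3436% = 7.0374%.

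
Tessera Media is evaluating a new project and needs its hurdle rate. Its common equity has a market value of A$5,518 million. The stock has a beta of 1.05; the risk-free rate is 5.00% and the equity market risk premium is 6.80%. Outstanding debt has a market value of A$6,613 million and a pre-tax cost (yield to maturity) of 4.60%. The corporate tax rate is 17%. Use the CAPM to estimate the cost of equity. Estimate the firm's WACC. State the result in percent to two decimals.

7.60%

Cost of equity via CAPM: Re = 5.0% + 1.05 × 6.8% = 12.1400%.
Total capital V = 5518 + 6613 = 12131.
Equity: weight = 5518/12131 = 0.4549; cost = 12.14%.
Debt: weight = 6613/12131 = 0.5451; after-tax cost = 4.6% × (1 − 17%) = 3.8180%.
WACC = 0.4549 × 12.1400% + 0.5451 × 3.8180% = 7.6034%.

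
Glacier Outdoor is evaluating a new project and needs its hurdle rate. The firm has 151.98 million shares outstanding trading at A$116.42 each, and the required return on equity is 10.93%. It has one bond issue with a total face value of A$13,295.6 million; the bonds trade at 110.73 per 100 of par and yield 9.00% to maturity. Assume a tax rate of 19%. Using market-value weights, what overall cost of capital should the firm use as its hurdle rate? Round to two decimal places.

Market value of equity E = 116.42 × 151.98m = 17693.5116m. Market value of debt D = 13295.6m × 110.73/100 = 14722.21788m.
Total capital V = 17693.5116 + 14722.21788 = 32415.72948.
Equity: weight = 17693.5116/32415.72948 = 0.5458; cost = 10.93%.
Bonds outstanding: weight = 14722.21788/32415.72948 = 0.4542; after-tax cost = 9% × (1 − 19%) = 7.2900%.
WACC = 0.5458 × 10.9300% + 0.4542 × 7.2900% = 9.2768%.

9.28%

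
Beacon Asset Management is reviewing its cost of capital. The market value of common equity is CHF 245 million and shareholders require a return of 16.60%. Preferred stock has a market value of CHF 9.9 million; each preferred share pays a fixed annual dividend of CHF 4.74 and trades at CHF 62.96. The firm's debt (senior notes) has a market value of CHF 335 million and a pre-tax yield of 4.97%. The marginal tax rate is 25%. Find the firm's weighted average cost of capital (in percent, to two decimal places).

9.14%

Cost of preferred: Rp = 4.74 / 62.96 = 7.5286%.
Total capital V = 245 + 9.9 + 335 = 589.9.
Equity: weight = 245/589.9 = 0.4153; cost = 16.6%.
Preferred: weight = 9.9/589.9 = 0.0168; cost = 7.5286%.
Senior notes: weight = 335/589.9 = 0.5679; after-tax cost = 4.97% × (1 − 25%) = 3.7275%.
WACC = 0.4153 × 16.6000% + 0.0168 × 7.5286% + 0.5679 × 3.7275% = 9.1376%.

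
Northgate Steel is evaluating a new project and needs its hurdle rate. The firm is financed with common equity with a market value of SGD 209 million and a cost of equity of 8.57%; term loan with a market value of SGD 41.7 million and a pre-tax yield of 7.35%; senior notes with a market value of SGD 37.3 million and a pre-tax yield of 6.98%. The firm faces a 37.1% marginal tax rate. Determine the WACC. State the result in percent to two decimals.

Total capital V = 209 + 41.7 + 37.3 = 288.
Equity: weight = 209/288 = 0.7257; cost = 8.57%.
Term loan: weight = 41.7/288 = 0.1448; after-tax cost = 7.35% × (1 − 37.1%) = 4.6231%.
Senior notes: weight = 37.3/288 = 0.1295; after-tax cost = 6.98% × (1 − 37.1%) = 4.3904%.
WACC = 0.7257 × 8.5700% + 0.1448 × 4.6231% + 0.1295 × 4.3904% = 7.4572%.

7.46%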